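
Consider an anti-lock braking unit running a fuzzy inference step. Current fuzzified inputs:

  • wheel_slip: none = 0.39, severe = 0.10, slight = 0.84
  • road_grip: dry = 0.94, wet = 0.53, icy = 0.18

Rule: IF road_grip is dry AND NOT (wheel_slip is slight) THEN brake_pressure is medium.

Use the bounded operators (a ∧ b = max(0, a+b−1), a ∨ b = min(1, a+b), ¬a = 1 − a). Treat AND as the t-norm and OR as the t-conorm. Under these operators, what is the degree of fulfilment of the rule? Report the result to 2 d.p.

0.10

firing strength: dry=0.94, ¬slight=1−0.84=0.16; AND[max(0, a+b−1)] → w = 0.10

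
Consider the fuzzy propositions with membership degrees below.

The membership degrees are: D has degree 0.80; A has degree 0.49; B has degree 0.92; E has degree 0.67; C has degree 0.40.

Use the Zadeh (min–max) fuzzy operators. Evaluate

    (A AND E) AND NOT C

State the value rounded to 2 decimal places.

0.49

A AND E = min(a, b) on (0.49, 0.67) = 0.49
NOT C = 1 − 0.40 = 0.60
(A AND E) AND NOT C = min(a, b) on (0.49, 0.60) = 0.49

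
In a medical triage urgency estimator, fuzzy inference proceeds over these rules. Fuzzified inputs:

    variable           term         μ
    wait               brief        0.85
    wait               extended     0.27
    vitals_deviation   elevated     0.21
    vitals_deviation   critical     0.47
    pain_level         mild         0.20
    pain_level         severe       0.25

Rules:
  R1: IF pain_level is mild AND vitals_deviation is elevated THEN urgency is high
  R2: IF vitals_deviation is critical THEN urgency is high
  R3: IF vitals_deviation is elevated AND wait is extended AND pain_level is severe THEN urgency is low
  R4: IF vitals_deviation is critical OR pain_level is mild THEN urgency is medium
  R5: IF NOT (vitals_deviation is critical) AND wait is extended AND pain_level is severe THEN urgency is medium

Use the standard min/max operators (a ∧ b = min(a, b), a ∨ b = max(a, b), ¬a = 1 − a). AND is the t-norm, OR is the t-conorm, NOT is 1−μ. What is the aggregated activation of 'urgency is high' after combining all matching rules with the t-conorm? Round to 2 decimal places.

R1: mild=0.20, elevated=0.21; AND[min(a, b)] → w = 0.20
R2: critical=0.47 → w = 0.47
R3: elevated=0.21, extended=0.27, severe=0.25; AND[min(a, b)] → w = 0.21
R4: critical=0.47, mild=0.20; OR[max(a, b)] → w = 0.47
R5: ¬critical=1−0.47=0.53, extended=0.27, severe=0.25; AND[min(a, b)] → w = 0.25
Rules with consequent 'high': {R1, R2} → strengths 0.20, 0.47
Aggregate via t-conorm [max(a, b)]: 0.47

0.47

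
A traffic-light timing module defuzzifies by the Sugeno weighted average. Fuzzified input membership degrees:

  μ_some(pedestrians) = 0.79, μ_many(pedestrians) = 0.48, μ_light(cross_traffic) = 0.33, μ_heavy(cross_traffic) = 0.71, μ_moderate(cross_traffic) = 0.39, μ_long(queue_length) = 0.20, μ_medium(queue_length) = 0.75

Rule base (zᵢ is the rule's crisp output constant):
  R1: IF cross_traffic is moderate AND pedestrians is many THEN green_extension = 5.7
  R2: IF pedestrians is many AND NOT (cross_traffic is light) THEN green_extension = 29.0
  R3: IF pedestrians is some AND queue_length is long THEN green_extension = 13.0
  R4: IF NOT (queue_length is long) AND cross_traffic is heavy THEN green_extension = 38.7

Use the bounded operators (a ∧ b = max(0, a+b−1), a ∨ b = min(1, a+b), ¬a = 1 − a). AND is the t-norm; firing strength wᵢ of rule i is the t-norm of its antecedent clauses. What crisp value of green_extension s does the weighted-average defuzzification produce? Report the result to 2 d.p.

R1 (z=5.7): moderate=0.39, many=0.48; AND[max(0, a+b−1)] → w = 0.00
R2 (z=29.0): many=0.48, ¬light=1−0.33=0.67; AND[max(0, a+b−1)] → w = 0.15
R3 (z=13.0): some=0.79, long=0.20; AND[max(0, a+b−1)] → w = 0.00
R4 (z=38.7): ¬long=1−0.20=0.80, heavy=0.71; AND[max(0, a+b−1)] → w = 0.51
Weighted average = (0.00·5.7 + 0.15·29.0 + 0.00·13.0 + 0.51·38.7) / (0.00 + 0.15 + 0.00 + 0.51)
  = 24.0870 / 0.6600 = 36.50

36.50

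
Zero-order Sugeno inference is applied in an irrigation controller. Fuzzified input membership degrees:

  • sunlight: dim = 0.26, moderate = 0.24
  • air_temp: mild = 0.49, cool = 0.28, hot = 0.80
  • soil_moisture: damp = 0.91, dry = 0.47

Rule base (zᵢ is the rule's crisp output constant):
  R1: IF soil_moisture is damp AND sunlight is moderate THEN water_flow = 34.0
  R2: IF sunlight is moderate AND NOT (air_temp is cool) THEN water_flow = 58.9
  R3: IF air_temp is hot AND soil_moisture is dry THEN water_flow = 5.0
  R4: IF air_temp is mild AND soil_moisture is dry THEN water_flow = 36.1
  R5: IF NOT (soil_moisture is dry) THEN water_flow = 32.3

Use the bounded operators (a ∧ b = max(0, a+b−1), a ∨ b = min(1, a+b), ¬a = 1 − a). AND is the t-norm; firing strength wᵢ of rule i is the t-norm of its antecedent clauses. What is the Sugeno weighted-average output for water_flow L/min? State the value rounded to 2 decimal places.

R1 (z=34.0): damp=0.91, moderate=0.24; AND[max(0, a+b−1)] → w = 0.15
R2 (z=58.9): moderate=0.24, ¬cool=1−0.28=0.72; AND[max(0, a+b−1)] → w = 0.00
R3 (z=5.0): hot=0.80, dry=0.47; AND[max(0, a+b−1)] → w = 0.27
R4 (z=36.1): mild=0.49, dry=0.47; AND[max(0, a+b−1)] → w = 0.00
R5 (z=32.3): ¬dry=1−0.47=0.53 → w = 0.53
Weighted average = (0.15·34.0 + 0.00·58.9 + 0.27·5.0 + 0.00·36.1 + 0.53·32.3) / (0.15 + 0.00 + 0.27 + 0.00 + 0.53)
  = 23.5690 / 0.9500 = 24.81

24.81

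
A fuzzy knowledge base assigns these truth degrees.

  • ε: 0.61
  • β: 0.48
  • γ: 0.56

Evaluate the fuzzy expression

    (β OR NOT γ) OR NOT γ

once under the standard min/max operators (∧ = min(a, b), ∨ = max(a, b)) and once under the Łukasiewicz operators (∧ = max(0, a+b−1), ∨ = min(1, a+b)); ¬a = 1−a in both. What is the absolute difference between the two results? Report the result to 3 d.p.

Under standard min/max:
  NOT γ = 1 − 0.56 = 0.44
  β OR NOT γ = max(a, b) on (0.48, 0.44) = 0.48
  NOT γ = 1 − 0.56 = 0.44
  (β OR NOT γ) OR NOT γ = max(a, b) on (0.48, 0.44) = 0.48
  → value = 0.4800
Under Łukasiewicz:
  NOT γ = 1 − 0.56 = 0.44
  β OR NOT γ = min(1, a+b) on (0.48, 0.44) = 0.92
  NOT γ = 1 − 0.56 = 0.44
  (β OR NOT γ) OR NOT γ = min(1, a+b) on (0.92, 0.44) = 1.00
  → value = 1.0000
|0.4800 − 1.0000| = 0.520

0.520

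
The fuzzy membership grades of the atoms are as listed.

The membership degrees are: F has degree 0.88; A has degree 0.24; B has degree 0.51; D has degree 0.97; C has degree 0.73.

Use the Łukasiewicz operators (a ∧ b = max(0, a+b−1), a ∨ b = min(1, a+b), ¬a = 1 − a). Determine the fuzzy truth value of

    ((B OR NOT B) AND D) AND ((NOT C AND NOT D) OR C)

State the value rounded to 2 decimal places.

0.70

NOT B = 1 − 0.51 = 0.49
B OR NOT B = min(1, a+b) on (0.51, 0.49) = 1.00
(B OR NOT B) AND D = max(0, a+b−1) on (1.00, 0.97) = 0.97
NOT C = 1 − 0.73 = 0.27
NOT D = 1 − 0.97 = 0.03
NOT C AND NOT D = max(0, a+b−1) on (0.27, 0.03) = 0.00
(NOT C AND NOT D) OR C = min(1, a+b) on (0.00, 0.73) = 0.73
((B OR NOT B) AND D) AND ((NOT C AND NOT D) OR C) = max(0, a+b−1) on (0.97, 0.73) = 0.70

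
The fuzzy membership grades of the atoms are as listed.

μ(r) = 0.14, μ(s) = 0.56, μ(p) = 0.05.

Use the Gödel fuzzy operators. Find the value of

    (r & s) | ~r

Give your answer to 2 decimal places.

0.86

r & s = min(a, b) on (0.14, 0.56) = 0.14
~r = 1 − 0.14 = 0.86
(r & s) | ~r = max(a, b) on (0.14, 0.86) = 0.86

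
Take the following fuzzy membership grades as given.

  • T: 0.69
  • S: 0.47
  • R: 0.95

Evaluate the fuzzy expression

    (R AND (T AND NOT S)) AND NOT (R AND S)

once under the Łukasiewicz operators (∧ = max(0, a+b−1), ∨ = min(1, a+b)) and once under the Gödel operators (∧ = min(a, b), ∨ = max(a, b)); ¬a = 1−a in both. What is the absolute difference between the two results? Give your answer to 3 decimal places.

0.530

Under Łukasiewicz:
  NOT S = 1 − 0.47 = 0.53
  T AND NOT S = max(0, a+b−1) on (0.69, 0.53) = 0.22
  R AND (T AND NOT S) = max(0, a+b−1) on (0.95, 0.22) = 0.17
  R AND S = max(0, a+b−1) on (0.95, 0.47) = 0.42
  NOT (R AND S) = 1 − 0.42 = 0.58
  (R AND (T AND NOT S)) AND NOT (R AND S) = max(0, a+b−1) on (0.17, 0.58) = 0.00
  → value = 0.0000
Under Gödel:
  NOT S = 1 − 0.47 = 0.53
  T AND NOT S = min(a, b) on (0.69, 0.53) = 0.53
  R AND (T AND NOT S) = min(a, b) on (0.95, 0.53) = 0.53
  R AND S = min(a, b) on (0.95, 0.47) = 0.47
  NOT (R AND S) = 1 − 0.47 = 0.53
  (R AND (T AND NOT S)) AND NOT (R AND S) = min(a, b) on (0.53, 0.53) = 0.53
  → value = 0.5300
|0.0000 − 0.5300| = 0.530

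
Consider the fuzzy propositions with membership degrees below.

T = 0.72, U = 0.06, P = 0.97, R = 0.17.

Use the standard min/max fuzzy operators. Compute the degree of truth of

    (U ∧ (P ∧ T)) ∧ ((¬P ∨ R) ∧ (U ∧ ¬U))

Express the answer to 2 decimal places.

P ∧ T = min(a, b) on (0.97, 0.72) = 0.72
U ∧ (P ∧ T) = min(a, b) on (0.06, 0.72) = 0.06
¬P = 1 − 0.97 = 0.03
¬P ∨ R = max(a, b) on (0.03, 0.17) = 0.17
¬U = 1 − 0.06 = 0.94
U ∧ ¬U = min(a, b) on (0.06, 0.94) = 0.06
(¬P ∨ R) ∧ (U ∧ ¬U) = min(a, b) on (0.17, 0.06) = 0.06
(U ∧ (P ∧ T)) ∧ ((¬P ∨ R) ∧ (U ∧ ¬U)) = min(a, b) on (0.06, 0.06) = 0.06

0.06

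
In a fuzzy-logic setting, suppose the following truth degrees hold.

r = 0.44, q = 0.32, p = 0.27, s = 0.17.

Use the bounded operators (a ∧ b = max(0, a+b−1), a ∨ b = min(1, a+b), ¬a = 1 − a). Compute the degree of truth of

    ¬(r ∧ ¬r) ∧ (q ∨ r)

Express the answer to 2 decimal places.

0.76

¬r = 1 − 0.44 = 0.56
r ∧ ¬r = max(0, a+b−1) on (0.44, 0.56) = 0.00
¬(r ∧ ¬r) = 1 − 0.00 = 1.00
q ∨ r = min(1, a+b) on (0.32, 0.44) = 0.76
¬(r ∧ ¬r) ∧ (q ∨ r) = max(0, a+b−1) on (1.00, 0.76) = 0.76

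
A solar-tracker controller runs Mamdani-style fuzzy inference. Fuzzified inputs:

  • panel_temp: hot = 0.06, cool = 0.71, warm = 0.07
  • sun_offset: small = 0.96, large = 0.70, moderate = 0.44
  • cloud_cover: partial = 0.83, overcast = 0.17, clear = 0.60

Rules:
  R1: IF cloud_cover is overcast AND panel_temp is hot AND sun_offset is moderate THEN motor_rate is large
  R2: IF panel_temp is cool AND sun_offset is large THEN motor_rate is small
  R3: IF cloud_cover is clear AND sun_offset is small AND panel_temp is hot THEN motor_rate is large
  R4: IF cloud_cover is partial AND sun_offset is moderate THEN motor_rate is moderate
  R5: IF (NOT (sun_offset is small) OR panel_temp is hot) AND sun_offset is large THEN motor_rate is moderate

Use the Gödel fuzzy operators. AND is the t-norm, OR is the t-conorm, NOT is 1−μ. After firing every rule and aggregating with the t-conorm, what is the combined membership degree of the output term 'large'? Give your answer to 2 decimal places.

R1: overcast=0.17, hot=0.06, moderate=0.44; AND[min(a, b)] → w = 0.06
R2: cool=0.71, large=0.70; AND[min(a, b)] → w = 0.70
R3: clear=0.60, small=0.96, hot=0.06; AND[min(a, b)] → w = 0.06
R4: partial=0.83, moderate=0.44; AND[min(a, b)] → w = 0.44
R5: (¬small=1−0.96=0.04 OR hot=0.06) = 0.06; AND[min(a, b)] with large=0.70 → w = 0.06
Rules with consequent 'large': {R1, R3} → strengths 0.06, 0.06
Aggregate via t-conorm [max(a, b)]: 0.06

0.06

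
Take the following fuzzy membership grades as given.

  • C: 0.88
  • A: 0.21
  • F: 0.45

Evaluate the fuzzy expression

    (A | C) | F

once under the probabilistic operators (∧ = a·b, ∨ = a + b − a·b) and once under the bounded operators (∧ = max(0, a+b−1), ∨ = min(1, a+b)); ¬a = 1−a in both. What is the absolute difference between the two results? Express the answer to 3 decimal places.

0.052

Under probabilistic:
  A | C = a + b − a·b on (0.2100, 0.8800) = 0.9052
  (A | C) | F = a + b − a·b on (0.9052, 0.4500) = 0.9479
  → value = 0.9479
Under bounded:
  A | C = min(1, a+b) on (0.21, 0.88) = 1.00
  (A | C) | F = min(1, a+b) on (1.00, 0.45) = 1.00
  → value = 1.0000
|0.9479 − 1.0000| = 0.052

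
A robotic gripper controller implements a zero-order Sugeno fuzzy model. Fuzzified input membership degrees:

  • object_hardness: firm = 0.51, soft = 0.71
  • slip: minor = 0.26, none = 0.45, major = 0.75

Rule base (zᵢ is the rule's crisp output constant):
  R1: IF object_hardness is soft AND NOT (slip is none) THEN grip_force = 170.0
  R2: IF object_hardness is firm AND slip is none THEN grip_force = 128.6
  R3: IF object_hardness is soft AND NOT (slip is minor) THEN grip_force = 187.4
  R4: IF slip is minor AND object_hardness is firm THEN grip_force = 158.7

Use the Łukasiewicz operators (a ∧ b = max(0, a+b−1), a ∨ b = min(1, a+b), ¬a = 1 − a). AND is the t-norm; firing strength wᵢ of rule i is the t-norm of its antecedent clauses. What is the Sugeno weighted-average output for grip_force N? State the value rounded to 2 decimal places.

181.03

R1 (z=170.0): soft=0.71, ¬none=1−0.45=0.55; AND[max(0, a+b−1)] → w = 0.26
R2 (z=128.6): firm=0.51, none=0.45; AND[max(0, a+b−1)] → w = 0.00
R3 (z=187.4): soft=0.71, ¬minor=1−0.26=0.74; AND[max(0, a+b−1)] → w = 0.45
R4 (z=158.7): minor=0.26, firm=0.51; AND[max(0, a+b−1)] → w = 0.00
Weighted average = (0.26·170.0 + 0.00·128.6 + 0.45·187.4 + 0.00·158.7) / (0.26 + 0.00 + 0.45 + 0.00)
  = 128.5300 / 0.7100 = 181.03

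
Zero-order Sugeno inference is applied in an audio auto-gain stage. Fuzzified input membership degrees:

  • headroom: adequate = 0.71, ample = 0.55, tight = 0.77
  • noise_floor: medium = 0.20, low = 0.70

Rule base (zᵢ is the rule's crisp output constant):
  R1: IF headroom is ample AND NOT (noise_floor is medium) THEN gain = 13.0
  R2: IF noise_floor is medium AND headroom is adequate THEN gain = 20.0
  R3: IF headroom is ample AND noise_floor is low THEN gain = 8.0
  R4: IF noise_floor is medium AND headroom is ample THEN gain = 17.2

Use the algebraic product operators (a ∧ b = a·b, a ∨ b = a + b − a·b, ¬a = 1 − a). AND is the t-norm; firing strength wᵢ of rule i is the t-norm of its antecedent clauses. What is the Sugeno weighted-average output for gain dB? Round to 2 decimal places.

R1 (z=13.0): ample=0.55, ¬medium=1−0.20=0.80; AND[a·b] → w = 0.4400
R2 (z=20.0): medium=0.20, adequate=0.71; AND[a·b] → w = 0.1420
R3 (z=8.0): ample=0.55, low=0.70; AND[a·b] → w = 0.3850
R4 (z=17.2): medium=0.20, ample=0.55; AND[a·b] → w = 0.1100
Weighted average = (0.4400·13.0 + 0.1420·20.0 + 0.3850·8.0 + 0.1100·17.2) / (0.4400 + 0.1420 + 0.3850 + 0.1100)
  = 13.5320 / 1.0770 = 12.56

12.56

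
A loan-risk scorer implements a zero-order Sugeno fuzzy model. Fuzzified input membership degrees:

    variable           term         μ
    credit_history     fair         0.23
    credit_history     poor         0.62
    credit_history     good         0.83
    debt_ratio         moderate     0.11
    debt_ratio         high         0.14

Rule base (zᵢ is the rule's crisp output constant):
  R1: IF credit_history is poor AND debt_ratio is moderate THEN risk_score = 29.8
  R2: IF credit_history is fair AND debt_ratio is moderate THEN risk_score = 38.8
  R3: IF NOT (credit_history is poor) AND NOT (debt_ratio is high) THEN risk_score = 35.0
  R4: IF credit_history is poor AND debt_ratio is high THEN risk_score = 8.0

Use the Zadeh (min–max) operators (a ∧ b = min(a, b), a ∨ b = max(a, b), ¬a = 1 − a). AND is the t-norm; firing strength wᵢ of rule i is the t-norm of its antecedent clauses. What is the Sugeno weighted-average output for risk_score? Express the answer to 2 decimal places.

29.68

R1 (z=29.8): poor=0.62, moderate=0.11; AND[min(a, b)] → w = 0.11
R2 (z=38.8): fair=0.23, moderate=0.11; AND[min(a, b)] → w = 0.11
R3 (z=35.0): ¬poor=1−0.62=0.38, ¬high=1−0.14=0.86; AND[min(a, b)] → w = 0.38
R4 (z=8.0): poor=0.62, high=0.14; AND[min(a, b)] → w = 0.14
Weighted average = (0.11·29.8 + 0.11·38.8 + 0.38·35.0 + 0.14·8.0) / (0.11 + 0.11 + 0.38 + 0.14)
  = 21.9660 / 0.7400 = 29.68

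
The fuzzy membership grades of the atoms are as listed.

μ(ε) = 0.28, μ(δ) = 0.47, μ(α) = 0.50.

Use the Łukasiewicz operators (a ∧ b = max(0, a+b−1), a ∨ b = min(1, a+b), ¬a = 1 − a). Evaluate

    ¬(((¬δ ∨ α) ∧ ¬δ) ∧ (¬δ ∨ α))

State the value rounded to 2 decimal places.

0.47

¬δ = 1 − 0.47 = 0.53
¬δ ∨ α = min(1, a+b) on (0.53, 0.50) = 1.00
¬δ = 1 − 0.47 = 0.53
(¬δ ∨ α) ∧ ¬δ = max(0, a+b−1) on (1.00, 0.53) = 0.53
¬δ = 1 − 0.47 = 0.53
¬δ ∨ α = min(1, a+b) on (0.53, 0.50) = 1.00
((¬δ ∨ α) ∧ ¬δ) ∧ (¬δ ∨ α) = max(0, a+b−1) on (0.53, 1.00) = 0.53
¬(((¬δ ∨ α) ∧ ¬δ) ∧ (¬δ ∨ α)) = 1 − 0.53 = 0.47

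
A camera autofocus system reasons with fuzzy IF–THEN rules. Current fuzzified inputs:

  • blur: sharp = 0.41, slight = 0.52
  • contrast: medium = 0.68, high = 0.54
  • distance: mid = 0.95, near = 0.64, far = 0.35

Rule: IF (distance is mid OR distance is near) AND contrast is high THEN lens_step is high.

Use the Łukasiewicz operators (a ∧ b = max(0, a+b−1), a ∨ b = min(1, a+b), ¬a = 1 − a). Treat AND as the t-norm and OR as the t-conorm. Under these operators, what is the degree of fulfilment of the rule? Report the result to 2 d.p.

firing strength: (mid=0.95 OR near=0.64) = 1.00; AND[max(0, a+b−1)] with high=0.54 → w = 0.54

0.54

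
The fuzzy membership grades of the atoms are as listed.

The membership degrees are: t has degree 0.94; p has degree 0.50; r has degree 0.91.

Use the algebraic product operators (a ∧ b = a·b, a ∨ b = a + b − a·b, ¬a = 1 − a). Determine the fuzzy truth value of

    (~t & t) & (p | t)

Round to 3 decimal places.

~t = 1 − 0.9400 = 0.0600
~t & t = a·b on (0.0600, 0.9400) = 0.0564
p | t = a + b − a·b on (0.5000, 0.9400) = 0.9700
(~t & t) & (p | t) = a·b on (0.0564, 0.9700) = 0.0547

0.055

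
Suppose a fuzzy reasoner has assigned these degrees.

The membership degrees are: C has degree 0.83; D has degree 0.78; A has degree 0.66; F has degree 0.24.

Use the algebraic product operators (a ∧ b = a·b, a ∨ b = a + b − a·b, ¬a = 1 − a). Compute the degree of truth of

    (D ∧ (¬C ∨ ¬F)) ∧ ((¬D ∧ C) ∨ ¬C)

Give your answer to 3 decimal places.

¬C = 1 − 0.8300 = 0.1700
¬F = 1 − 0.2400 = 0.7600
¬C ∨ ¬F = a + b − a·b on (0.1700, 0.7600) = 0.8008
D ∧ (¬C ∨ ¬F) = a·b on (0.7800, 0.8008) = 0.6246
¬D = 1 − 0.7800 = 0.2200
¬D ∧ C = a·b on (0.2200, 0.8300) = 0.1826
¬C = 1 − 0.8300 = 0.1700
(¬D ∧ C) ∨ ¬C = a + b − a·b on (0.1826, 0.1700) = 0.3216
(D ∧ (¬C ∨ ¬F)) ∧ ((¬D ∧ C) ∨ ¬C) = a·b on (0.6246, 0.3216) = 0.2009

0.201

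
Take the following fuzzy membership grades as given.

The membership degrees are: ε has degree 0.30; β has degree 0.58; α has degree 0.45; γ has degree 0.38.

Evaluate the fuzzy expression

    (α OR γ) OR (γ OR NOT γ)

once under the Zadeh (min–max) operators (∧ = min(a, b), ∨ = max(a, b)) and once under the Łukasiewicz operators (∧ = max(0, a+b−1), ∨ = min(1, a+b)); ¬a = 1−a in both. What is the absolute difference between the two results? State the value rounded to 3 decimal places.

0.380

Under Zadeh (min–max):
  α OR γ = max(a, b) on (0.45, 0.38) = 0.45
  NOT γ = 1 − 0.38 = 0.62
  γ OR NOT γ = max(a, b) on (0.38, 0.62) = 0.62
  (α OR γ) OR (γ OR NOT γ) = max(a, b) on (0.45, 0.62) = 0.62
  → value = 0.6200
Under Łukasiewicz:
  α OR γ = min(1, a+b) on (0.45, 0.38) = 0.83
  NOT γ = 1 − 0.38 = 0.62
  γ OR NOT γ = min(1, a+b) on (0.38, 0.62) = 1.00
  (α OR γ) OR (γ OR NOT γ) = min(1, a+b) on (0.83, 1.00) = 1.00
  → value = 1.0000
|0.6200 − 1.0000| = 0.380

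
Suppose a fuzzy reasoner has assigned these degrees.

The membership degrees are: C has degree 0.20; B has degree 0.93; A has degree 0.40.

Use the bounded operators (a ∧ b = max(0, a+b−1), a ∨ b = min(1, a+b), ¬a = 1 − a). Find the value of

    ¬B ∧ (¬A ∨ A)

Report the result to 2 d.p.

¬B = 1 − 0.93 = 0.07
¬A = 1 − 0.40 = 0.60
¬A ∨ A = min(1, a+b) on (0.60, 0.40) = 1.00
¬B ∧ (¬A ∨ A) = max(0, a+b−1) on (0.07, 1.00) = 0.07

0.07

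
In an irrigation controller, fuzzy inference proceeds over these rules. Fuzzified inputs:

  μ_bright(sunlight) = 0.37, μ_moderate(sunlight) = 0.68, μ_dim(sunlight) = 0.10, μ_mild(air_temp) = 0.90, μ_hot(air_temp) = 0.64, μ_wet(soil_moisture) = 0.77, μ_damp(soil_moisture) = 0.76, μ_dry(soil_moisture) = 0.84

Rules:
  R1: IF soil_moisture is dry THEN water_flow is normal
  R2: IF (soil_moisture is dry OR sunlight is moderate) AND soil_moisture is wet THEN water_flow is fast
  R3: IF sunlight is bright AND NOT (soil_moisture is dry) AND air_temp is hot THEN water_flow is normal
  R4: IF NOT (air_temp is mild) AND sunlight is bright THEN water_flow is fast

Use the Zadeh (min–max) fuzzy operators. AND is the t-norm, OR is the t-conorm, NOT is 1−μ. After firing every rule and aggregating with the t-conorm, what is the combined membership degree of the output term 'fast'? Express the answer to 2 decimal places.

0.77

R1: dry=0.84 → w = 0.84
R2: (dry=0.84 OR moderate=0.68) = 0.84; AND[min(a, b)] with wet=0.77 → w = 0.77
R3: bright=0.37, ¬dry=1−0.84=0.16, hot=0.64; AND[min(a, b)] → w = 0.16
R4: ¬mild=1−0.90=0.10, bright=0.37; AND[min(a, b)] → w = 0.10
Rules with consequent 'fast': {R2, R4} → strengths 0.77, 0.10
Aggregate via t-conorm [max(a, b)]: 0.77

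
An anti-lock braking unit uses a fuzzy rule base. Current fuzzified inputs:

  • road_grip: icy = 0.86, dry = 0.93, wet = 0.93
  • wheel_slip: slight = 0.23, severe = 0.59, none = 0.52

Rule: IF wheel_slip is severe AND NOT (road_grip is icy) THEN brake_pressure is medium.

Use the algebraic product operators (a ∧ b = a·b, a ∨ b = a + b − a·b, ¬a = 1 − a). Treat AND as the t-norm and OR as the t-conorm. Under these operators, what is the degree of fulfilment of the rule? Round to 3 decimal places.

0.083

firing strength: severe=0.59, ¬icy=1−0.86=0.14; AND[a·b] → w = 0.0826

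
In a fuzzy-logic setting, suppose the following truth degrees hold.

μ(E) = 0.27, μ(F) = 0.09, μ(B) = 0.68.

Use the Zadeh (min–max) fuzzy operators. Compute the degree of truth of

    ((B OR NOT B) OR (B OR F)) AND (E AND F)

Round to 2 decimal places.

NOT B = 1 − 0.68 = 0.32
B OR NOT B = max(a, b) on (0.68, 0.32) = 0.68
B OR F = max(a, b) on (0.68, 0.09) = 0.68
(B OR NOT B) OR (B OR F) = max(a, b) on (0.68, 0.68) = 0.68
E AND F = min(a, b) on (0.27, 0.09) = 0.09
((B OR NOT B) OR (B OR F)) AND (E AND F) = min(a, b) on (0.68, 0.09) = 0.09

0.09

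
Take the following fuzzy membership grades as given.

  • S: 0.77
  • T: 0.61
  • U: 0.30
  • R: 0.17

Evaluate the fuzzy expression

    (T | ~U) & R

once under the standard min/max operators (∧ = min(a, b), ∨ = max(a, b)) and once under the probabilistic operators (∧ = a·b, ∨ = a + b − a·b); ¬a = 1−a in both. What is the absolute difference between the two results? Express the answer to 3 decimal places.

Under standard min/max:
  ~U = 1 − 0.30 = 0.70
  T | ~U = max(a, b) on (0.61, 0.70) = 0.70
  (T | ~U) & R = min(a, b) on (0.70, 0.17) = 0.17
  → value = 0.1700
Under probabilistic:
  ~U = 1 − 0.3000 = 0.7000
  T | ~U = a + b − a·b on (0.6100, 0.7000) = 0.8830
  (T | ~U) & R = a·b on (0.8830, 0.1700) = 0.1501
  → value = 0.1501
|0.1700 − 0.1501| = 0.020

0.020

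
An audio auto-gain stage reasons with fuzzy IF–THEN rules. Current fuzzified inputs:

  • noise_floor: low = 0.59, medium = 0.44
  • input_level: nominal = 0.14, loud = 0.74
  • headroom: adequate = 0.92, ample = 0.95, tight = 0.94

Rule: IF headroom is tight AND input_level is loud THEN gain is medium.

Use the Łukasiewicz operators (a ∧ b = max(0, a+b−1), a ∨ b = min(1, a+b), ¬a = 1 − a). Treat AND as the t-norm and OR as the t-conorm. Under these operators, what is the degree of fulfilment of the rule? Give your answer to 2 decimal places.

firing strength: tight=0.94, loud=0.74; AND[max(0, a+b−1)] → w = 0.68

0.68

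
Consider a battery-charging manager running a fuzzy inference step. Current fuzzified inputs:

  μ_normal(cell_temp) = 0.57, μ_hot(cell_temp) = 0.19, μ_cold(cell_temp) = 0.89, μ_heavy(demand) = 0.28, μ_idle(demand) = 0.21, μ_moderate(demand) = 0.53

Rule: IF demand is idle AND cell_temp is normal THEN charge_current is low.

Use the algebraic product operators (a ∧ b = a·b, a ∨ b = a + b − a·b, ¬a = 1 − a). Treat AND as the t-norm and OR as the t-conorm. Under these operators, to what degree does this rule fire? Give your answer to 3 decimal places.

0.120

firing strength: idle=0.21, normal=0.57; AND[a·b] → w = 0.1197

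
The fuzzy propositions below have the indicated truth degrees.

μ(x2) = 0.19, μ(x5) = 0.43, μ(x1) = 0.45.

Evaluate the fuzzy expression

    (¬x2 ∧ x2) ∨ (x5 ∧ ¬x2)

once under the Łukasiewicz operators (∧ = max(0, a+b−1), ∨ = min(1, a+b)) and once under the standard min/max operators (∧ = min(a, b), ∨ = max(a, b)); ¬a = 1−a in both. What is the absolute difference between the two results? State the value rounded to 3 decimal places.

0.190

Under Łukasiewicz:
  ¬x2 = 1 − 0.19 = 0.81
  ¬x2 ∧ x2 = max(0, a+b−1) on (0.81, 0.19) = 0.00
  ¬x2 = 1 − 0.19 = 0.81
  x5 ∧ ¬x2 = max(0, a+b−1) on (0.43, 0.81) = 0.24
  (¬x2 ∧ x2) ∨ (x5 ∧ ¬x2) = min(1, a+b) on (0.00, 0.24) = 0.24
  → value = 0.2400
Under standard min/max:
  ¬x2 = 1 − 0.19 = 0.81
  ¬x2 ∧ x2 = min(a, b) on (0.81, 0.19) = 0.19
  ¬x2 = 1 − 0.19 = 0.81
  x5 ∧ ¬x2 = min(a, b) on (0.43, 0.81) = 0.43
  (¬x2 ∧ x2) ∨ (x5 ∧ ¬x2) = max(a, b) on (0.19, 0.43) = 0.43
  → value = 0.4300
|0.2400 − 0.4300| = 0.190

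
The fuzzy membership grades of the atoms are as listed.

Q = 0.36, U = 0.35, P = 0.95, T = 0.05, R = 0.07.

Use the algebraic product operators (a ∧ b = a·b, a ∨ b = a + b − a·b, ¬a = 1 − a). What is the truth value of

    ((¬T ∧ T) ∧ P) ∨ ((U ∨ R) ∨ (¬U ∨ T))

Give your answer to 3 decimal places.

0.808

¬T = 1 − 0.0500 = 0.9500
¬T ∧ T = a·b on (0.9500, 0.0500) = 0.0475
(¬T ∧ T) ∧ P = a·b on (0.0475, 0.9500) = 0.0451
U ∨ R = a + b − a·b on (0.3500, 0.0700) = 0.3955
¬U = 1 − 0.3500 = 0.6500
¬U ∨ T = a + b − a·b on (0.6500, 0.0500) = 0.6675
(U ∨ R) ∨ (¬U ∨ T) = a + b − a·b on (0.3955, 0.6675) = 0.7990
((¬T ∧ T) ∧ P) ∨ ((U ∨ R) ∨ (¬U ∨ T)) = a + b − a·b on (0.0451, 0.7990) = 0.8081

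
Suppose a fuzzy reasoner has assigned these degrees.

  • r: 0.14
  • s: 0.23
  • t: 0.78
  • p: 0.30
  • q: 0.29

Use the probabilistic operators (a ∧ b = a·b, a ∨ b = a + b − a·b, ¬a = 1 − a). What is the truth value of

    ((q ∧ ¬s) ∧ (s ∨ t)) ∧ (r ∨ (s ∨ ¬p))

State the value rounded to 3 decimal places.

¬s = 1 − 0.2300 = 0.7700
q ∧ ¬s = a·b on (0.2900, 0.7700) = 0.2233
s ∨ t = a + b − a·b on (0.2300, 0.7800) = 0.8306
(q ∧ ¬s) ∧ (s ∨ t) = a·b on (0.2233, 0.8306) = 0.1855
¬p = 1 − 0.3000 = 0.7000
s ∨ ¬p = a + b − a·b on (0.2300, 0.7000) = 0.7690
r ∨ (s ∨ ¬p) = a + b − a·b on (0.1400, 0.7690) = 0.8013
((q ∧ ¬s) ∧ (s ∨ t)) ∧ (r ∨ (s ∨ ¬p)) = a·b on (0.1855, 0.8013) = 0.1486

0.149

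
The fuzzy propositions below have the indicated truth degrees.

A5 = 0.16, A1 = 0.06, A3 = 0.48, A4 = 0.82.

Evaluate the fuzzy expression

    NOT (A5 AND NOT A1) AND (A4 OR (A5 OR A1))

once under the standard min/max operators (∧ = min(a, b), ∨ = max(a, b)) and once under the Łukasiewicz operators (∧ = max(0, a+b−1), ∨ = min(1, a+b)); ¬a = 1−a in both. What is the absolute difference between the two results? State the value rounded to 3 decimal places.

0.080

Under standard min/max:
  NOT A1 = 1 − 0.06 = 0.94
  A5 AND NOT A1 = min(a, b) on (0.16, 0.94) = 0.16
  NOT (A5 AND NOT A1) = 1 − 0.16 = 0.84
  A5 OR A1 = max(a, b) on (0.16, 0.06) = 0.16
  A4 OR (A5 OR A1) = max(a, b) on (0.82, 0.16) = 0.82
  NOT (A5 AND NOT A1) AND (A4 OR (A5 OR A1)) = min(a, b) on (0.84, 0.82) = 0.82
  → value = 0.8200
Under Łukasiewicz:
  NOT A1 = 1 − 0.06 = 0.94
  A5 AND NOT A1 = max(0, a+b−1) on (0.16, 0.94) = 0.10
  NOT (A5 AND NOT A1) = 1 − 0.10 = 0.90
  A5 OR A1 = min(1, a+b) on (0.16, 0.06) = 0.22
  A4 OR (A5 OR A1) = min(1, a+b) on (0.82, 0.22) = 1.00
  NOT (A5 AND NOT A1) AND (A4 OR (A5 OR A1)) = max(0, a+b−1) on (0.90, 1.00) = 0.90
  → value = 0.9000
|0.8200 − 0.9000| = 0.080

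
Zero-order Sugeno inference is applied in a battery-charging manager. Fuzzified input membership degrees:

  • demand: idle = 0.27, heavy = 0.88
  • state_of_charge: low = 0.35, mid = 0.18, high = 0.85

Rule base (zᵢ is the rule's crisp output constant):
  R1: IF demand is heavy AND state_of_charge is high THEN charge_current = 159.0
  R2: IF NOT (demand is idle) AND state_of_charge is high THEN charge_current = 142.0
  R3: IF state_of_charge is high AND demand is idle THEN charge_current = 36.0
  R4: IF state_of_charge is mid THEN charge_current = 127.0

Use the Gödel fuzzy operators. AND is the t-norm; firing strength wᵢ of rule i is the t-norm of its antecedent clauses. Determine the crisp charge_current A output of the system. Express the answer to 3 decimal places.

133.690

R1 (z=159.0): heavy=0.88, high=0.85; AND[min(a, b)] → w = 0.85
R2 (z=142.0): ¬idle=1−0.27=0.73, high=0.85; AND[min(a, b)] → w = 0.73
R3 (z=36.0): high=0.85, idle=0.27; AND[min(a, b)] → w = 0.27
R4 (z=127.0): mid=0.18 → w = 0.18
Weighted average = (0.85·159.0 + 0.73·142.0 + 0.27·36.0 + 0.18·127.0) / (0.85 + 0.73 + 0.27 + 0.18)
  = 271.3900 / 2.0300 = 133.690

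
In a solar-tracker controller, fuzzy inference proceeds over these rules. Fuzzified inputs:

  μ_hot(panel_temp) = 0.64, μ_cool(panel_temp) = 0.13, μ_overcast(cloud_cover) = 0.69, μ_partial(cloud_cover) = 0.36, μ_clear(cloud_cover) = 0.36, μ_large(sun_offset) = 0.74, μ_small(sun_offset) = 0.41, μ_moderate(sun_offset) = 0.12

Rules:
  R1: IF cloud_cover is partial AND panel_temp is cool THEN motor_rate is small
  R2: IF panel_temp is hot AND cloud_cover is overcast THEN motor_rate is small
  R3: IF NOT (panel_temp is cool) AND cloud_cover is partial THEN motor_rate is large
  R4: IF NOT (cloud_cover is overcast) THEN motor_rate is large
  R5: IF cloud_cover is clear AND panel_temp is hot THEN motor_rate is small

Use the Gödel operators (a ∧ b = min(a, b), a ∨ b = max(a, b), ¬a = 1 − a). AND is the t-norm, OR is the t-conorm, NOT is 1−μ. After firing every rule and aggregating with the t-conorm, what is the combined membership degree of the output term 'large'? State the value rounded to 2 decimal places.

R1: partial=0.36, cool=0.13; AND[min(a, b)] → w = 0.13
R2: hot=0.64, overcast=0.69; AND[min(a, b)] → w = 0.64
R3: ¬cool=1−0.13=0.87, partial=0.36; AND[min(a, b)] → w = 0.36
R4: ¬overcast=1−0.69=0.31 → w = 0.31
R5: clear=0.36, hot=0.64; AND[min(a, b)] → w = 0.36
Rules with consequent 'large': {R3, R4} → strengths 0.36, 0.31
Aggregate via t-conorm [max(a, b)]: 0.36

0.36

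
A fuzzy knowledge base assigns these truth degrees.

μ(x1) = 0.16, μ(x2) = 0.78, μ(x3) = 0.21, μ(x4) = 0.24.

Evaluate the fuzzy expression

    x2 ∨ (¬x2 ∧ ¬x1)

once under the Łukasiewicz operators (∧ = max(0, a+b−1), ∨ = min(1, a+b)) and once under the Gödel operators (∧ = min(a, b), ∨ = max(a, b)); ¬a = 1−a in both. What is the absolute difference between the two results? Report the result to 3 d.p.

0.060

Under Łukasiewicz:
  ¬x2 = 1 − 0.78 = 0.22
  ¬x1 = 1 − 0.16 = 0.84
  ¬x2 ∧ ¬x1 = max(0, a+b−1) on (0.22, 0.84) = 0.06
  x2 ∨ (¬x2 ∧ ¬x1) = min(1, a+b) on (0.78, 0.06) = 0.84
  → value = 0.8400
Under Gödel:
  ¬x2 = 1 − 0.78 = 0.22
  ¬x1 = 1 − 0.16 = 0.84
  ¬x2 ∧ ¬x1 = min(a, b) on (0.22, 0.84) = 0.22
  x2 ∨ (¬x2 ∧ ¬x1) = max(a, b) on (0.78, 0.22) = 0.78
  → value = 0.7800
|0.8400 − 0.7800| = 0.060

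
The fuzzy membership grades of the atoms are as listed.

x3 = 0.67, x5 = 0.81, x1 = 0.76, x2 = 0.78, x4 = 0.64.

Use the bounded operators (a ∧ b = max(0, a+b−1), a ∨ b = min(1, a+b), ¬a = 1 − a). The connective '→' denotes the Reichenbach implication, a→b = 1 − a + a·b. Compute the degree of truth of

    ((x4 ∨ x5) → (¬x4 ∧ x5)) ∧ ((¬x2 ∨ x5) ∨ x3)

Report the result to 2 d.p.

0.17

x4 ∨ x5 = min(1, a+b) on (0.64, 0.81) = 1.00
¬x4 = 1 − 0.64 = 0.36
¬x4 ∧ x5 = max(0, a+b−1) on (0.36, 0.81) = 0.17
(x4 ∨ x5) → (¬x4 ∧ x5)  [Reichenbach: 1 − a + a·b] with a=1.00, b=0.17 → 0.17
¬x2 = 1 − 0.78 = 0.22
¬x2 ∨ x5 = min(1, a+b) on (0.22, 0.81) = 1.00
(¬x2 ∨ x5) ∨ x3 = min(1, a+b) on (1.00, 0.67) = 1.00
((x4 ∨ x5) → (¬x4 ∧ x5)) ∧ ((¬x2 ∨ x5) ∨ x3) = max(0, a+b−1) on (0.17, 1.00) = 0.17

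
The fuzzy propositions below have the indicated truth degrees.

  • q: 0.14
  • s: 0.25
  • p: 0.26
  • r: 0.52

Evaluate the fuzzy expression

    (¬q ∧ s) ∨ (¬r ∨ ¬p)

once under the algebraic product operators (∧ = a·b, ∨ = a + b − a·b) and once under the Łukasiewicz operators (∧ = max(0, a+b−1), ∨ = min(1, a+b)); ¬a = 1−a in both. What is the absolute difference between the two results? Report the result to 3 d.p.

0.106

Under algebraic product:
  ¬q = 1 − 0.1400 = 0.8600
  ¬q ∧ s = a·b on (0.8600, 0.2500) = 0.2150
  ¬r = 1 − 0.5200 = 0.4800
  ¬p = 1 − 0.2600 = 0.7400
  ¬r ∨ ¬p = a + b − a·b on (0.4800, 0.7400) = 0.8648
  (¬q ∧ s) ∨ (¬r ∨ ¬p) = a + b − a·b on (0.2150, 0.8648) = 0.8939
  → value = 0.8939
Under Łukasiewicz:
  ¬q = 1 − 0.14 = 0.86
  ¬q ∧ s = max(0, a+b−1) on (0.86, 0.25) = 0.11
  ¬r = 1 − 0.52 = 0.48
  ¬p = 1 − 0.26 = 0.74
  ¬r ∨ ¬p = min(1, a+b) on (0.48, 0.74) = 1.00
  (¬q ∧ s) ∨ (¬r ∨ ¬p) = min(1, a+b) on (0.11, 1.00) = 1.00
  → value = 1.0000
|0.8939 − 1.0000| = 0.106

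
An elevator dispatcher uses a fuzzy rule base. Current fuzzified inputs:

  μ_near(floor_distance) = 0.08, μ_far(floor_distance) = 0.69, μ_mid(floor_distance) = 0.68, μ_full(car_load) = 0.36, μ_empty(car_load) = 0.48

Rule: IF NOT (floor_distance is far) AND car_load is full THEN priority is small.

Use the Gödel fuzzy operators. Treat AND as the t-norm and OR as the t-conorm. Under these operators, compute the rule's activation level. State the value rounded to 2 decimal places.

0.31

firing strength: ¬far=1−0.69=0.31, full=0.36; AND[min(a, b)] → w = 0.31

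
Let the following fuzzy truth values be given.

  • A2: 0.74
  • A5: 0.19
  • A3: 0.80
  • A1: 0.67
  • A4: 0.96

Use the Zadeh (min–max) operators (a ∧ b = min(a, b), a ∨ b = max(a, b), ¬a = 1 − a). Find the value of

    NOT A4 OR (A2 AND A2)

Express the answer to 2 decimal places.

NOT A4 = 1 − 0.96 = 0.04
A2 AND A2 = min(a, b) on (0.74, 0.74) = 0.74
NOT A4 OR (A2 AND A2) = max(a, b) on (0.04, 0.74) = 0.74

0.74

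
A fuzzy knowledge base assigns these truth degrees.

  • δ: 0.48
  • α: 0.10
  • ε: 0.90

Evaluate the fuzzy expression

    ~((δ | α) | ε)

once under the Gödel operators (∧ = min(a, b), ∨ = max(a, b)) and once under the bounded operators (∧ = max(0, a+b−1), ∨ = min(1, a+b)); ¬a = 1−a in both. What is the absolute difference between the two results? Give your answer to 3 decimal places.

Under Gödel:
  δ | α = max(a, b) on (0.48, 0.10) = 0.48
  (δ | α) | ε = max(a, b) on (0.48, 0.90) = 0.90
  ~((δ | α) | ε) = 1 − 0.90 = 0.10
  → value = 0.1000
Under bounded:
  δ | α = min(1, a+b) on (0.48, 0.10) = 0.58
  (δ | α) | ε = min(1, a+b) on (0.58, 0.90) = 1.00
  ~((δ | α) | ε) = 1 − 1.00 = 0.00
  → value = 0.0000
|0.1000 − 0.0000| = 0.100

0.100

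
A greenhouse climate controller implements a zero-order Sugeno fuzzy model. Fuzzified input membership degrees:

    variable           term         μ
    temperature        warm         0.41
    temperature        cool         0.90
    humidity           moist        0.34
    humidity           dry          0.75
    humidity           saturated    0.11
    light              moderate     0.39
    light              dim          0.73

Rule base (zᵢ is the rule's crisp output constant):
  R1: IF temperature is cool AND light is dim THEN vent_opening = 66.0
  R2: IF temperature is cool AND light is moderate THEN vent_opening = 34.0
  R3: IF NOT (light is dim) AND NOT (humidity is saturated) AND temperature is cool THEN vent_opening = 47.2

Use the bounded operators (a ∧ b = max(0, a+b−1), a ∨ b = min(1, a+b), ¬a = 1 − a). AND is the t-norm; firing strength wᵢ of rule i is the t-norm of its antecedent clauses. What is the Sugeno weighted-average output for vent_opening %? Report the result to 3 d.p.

55.380

R1 (z=66.0): cool=0.90, dim=0.73; AND[max(0, a+b−1)] → w = 0.63
R2 (z=34.0): cool=0.90, moderate=0.39; AND[max(0, a+b−1)] → w = 0.29
R3 (z=47.2): ¬dim=1−0.73=0.27, ¬saturated=1−0.11=0.89, cool=0.90; AND[max(0, a+b−1)] → w = 0.06
Weighted average = (0.63·66.0 + 0.29·34.0 + 0.06·47.2) / (0.63 + 0.29 + 0.06)
  = 54.2720 / 0.9800 = 55.380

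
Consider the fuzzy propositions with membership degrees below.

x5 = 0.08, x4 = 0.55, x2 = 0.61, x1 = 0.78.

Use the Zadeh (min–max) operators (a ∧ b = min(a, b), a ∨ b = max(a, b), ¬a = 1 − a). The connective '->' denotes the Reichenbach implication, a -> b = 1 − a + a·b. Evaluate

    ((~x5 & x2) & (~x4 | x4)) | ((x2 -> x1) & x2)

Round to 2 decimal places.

0.61

~x5 = 1 − 0.08 = 0.92
~x5 & x2 = min(a, b) on (0.92, 0.61) = 0.61
~x4 = 1 − 0.55 = 0.45
~x4 | x4 = max(a, b) on (0.45, 0.55) = 0.55
(~x5 & x2) & (~x4 | x4) = min(a, b) on (0.61, 0.55) = 0.55
x2 -> x1  [Reichenbach: 1 − a + a·b] with a=0.61, b=0.78 → 0.87
(x2 -> x1) & x2 = min(a, b) on (0.87, 0.61) = 0.61
((~x5 & x2) & (~x4 | x4)) | ((x2 -> x1) & x2) = max(a, b) on (0.55, 0.61) = 0.61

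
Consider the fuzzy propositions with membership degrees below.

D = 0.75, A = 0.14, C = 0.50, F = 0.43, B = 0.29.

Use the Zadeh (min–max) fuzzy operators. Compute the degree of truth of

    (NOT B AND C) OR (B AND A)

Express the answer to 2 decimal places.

0.50

NOT B = 1 − 0.29 = 0.71
NOT B AND C = min(a, b) on (0.71, 0.50) = 0.50
B AND A = min(a, b) on (0.29, 0.14) = 0.14
(NOT B AND C) OR (B AND A) = max(a, b) on (0.50, 0.14) = 0.50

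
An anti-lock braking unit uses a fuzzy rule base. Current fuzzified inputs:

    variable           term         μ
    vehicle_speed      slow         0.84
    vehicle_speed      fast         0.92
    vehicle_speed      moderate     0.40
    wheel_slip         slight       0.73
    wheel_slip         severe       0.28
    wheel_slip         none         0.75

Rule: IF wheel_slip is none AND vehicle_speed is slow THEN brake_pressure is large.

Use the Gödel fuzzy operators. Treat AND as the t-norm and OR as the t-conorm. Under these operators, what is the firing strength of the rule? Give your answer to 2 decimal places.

firing strength: none=0.75, slow=0.84; AND[min(a, b)] → w = 0.75

0.75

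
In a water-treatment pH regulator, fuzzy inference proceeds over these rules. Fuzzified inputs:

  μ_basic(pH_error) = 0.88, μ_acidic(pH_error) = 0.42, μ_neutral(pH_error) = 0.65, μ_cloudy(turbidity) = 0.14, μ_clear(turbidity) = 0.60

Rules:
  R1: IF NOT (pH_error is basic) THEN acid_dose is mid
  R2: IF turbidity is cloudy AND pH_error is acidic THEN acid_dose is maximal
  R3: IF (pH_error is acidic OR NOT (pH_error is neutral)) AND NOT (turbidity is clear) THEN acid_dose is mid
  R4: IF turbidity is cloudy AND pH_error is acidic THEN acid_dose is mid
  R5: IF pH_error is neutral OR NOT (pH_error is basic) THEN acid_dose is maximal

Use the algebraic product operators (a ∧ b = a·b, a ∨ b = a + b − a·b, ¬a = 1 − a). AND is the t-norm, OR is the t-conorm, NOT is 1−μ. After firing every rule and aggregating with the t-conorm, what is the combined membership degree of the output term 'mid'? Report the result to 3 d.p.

0.378

R1: ¬basic=1−0.88=0.12 → w = 0.1200
R2: cloudy=0.14, acidic=0.42; AND[a·b] → w = 0.0588
R3: (acidic=0.42 OR ¬neutral=1−0.65=0.35) = 0.6230; AND[a·b] with ¬clear=1−0.60=0.40 → w = 0.2492
R4: cloudy=0.14, acidic=0.42; AND[a·b] → w = 0.0588
R5: neutral=0.65, ¬basic=1−0.88=0.12; OR[a + b − a·b] → w = 0.6920
Rules with consequent 'mid': {R1, R3, R4} → strengths 0.1200, 0.2492, 0.0588
Aggregate via t-conorm [a + b − a·b]: 0.3781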